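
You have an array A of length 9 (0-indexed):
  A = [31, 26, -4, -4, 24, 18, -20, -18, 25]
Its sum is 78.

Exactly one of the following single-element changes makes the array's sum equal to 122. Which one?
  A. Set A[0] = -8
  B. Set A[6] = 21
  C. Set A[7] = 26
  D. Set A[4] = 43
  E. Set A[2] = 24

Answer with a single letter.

Option A: A[0] 31->-8, delta=-39, new_sum=78+(-39)=39
Option B: A[6] -20->21, delta=41, new_sum=78+(41)=119
Option C: A[7] -18->26, delta=44, new_sum=78+(44)=122 <-- matches target
Option D: A[4] 24->43, delta=19, new_sum=78+(19)=97
Option E: A[2] -4->24, delta=28, new_sum=78+(28)=106

Answer: C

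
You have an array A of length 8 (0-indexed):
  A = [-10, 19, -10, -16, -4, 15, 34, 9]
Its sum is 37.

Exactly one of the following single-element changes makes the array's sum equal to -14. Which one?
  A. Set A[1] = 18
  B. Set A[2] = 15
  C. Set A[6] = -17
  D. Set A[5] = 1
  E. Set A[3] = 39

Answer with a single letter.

Option A: A[1] 19->18, delta=-1, new_sum=37+(-1)=36
Option B: A[2] -10->15, delta=25, new_sum=37+(25)=62
Option C: A[6] 34->-17, delta=-51, new_sum=37+(-51)=-14 <-- matches target
Option D: A[5] 15->1, delta=-14, new_sum=37+(-14)=23
Option E: A[3] -16->39, delta=55, new_sum=37+(55)=92

Answer: C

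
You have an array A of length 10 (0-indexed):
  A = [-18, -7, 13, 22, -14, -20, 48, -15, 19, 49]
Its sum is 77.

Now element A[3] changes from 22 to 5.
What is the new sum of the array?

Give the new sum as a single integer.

Answer: 60

Derivation:
Old value at index 3: 22
New value at index 3: 5
Delta = 5 - 22 = -17
New sum = old_sum + delta = 77 + (-17) = 60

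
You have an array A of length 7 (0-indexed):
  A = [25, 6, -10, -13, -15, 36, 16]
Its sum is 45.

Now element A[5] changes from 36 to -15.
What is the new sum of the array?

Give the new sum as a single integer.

Answer: -6

Derivation:
Old value at index 5: 36
New value at index 5: -15
Delta = -15 - 36 = -51
New sum = old_sum + delta = 45 + (-51) = -6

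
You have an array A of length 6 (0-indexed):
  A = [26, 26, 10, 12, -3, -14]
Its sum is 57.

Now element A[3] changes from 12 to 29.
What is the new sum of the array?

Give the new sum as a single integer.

Answer: 74

Derivation:
Old value at index 3: 12
New value at index 3: 29
Delta = 29 - 12 = 17
New sum = old_sum + delta = 57 + (17) = 74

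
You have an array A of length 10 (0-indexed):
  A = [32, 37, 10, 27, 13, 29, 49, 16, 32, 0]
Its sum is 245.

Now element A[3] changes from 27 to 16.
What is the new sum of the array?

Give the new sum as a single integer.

Old value at index 3: 27
New value at index 3: 16
Delta = 16 - 27 = -11
New sum = old_sum + delta = 245 + (-11) = 234

Answer: 234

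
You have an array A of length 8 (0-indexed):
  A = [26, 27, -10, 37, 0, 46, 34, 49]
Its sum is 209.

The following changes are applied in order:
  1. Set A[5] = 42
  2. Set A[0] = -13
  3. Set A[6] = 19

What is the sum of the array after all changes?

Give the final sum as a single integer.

Answer: 151

Derivation:
Initial sum: 209
Change 1: A[5] 46 -> 42, delta = -4, sum = 205
Change 2: A[0] 26 -> -13, delta = -39, sum = 166
Change 3: A[6] 34 -> 19, delta = -15, sum = 151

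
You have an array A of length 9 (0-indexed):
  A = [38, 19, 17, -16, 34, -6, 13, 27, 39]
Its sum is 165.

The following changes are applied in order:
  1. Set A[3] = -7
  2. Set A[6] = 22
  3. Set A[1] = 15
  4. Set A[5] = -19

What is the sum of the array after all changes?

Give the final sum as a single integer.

Initial sum: 165
Change 1: A[3] -16 -> -7, delta = 9, sum = 174
Change 2: A[6] 13 -> 22, delta = 9, sum = 183
Change 3: A[1] 19 -> 15, delta = -4, sum = 179
Change 4: A[5] -6 -> -19, delta = -13, sum = 166

Answer: 166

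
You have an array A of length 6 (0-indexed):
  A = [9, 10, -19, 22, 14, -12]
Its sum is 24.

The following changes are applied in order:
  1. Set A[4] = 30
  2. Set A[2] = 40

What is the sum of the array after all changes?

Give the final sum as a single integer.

Initial sum: 24
Change 1: A[4] 14 -> 30, delta = 16, sum = 40
Change 2: A[2] -19 -> 40, delta = 59, sum = 99

Answer: 99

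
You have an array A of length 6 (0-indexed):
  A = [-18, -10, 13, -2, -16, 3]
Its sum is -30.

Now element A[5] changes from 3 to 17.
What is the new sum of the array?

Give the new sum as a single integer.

Old value at index 5: 3
New value at index 5: 17
Delta = 17 - 3 = 14
New sum = old_sum + delta = -30 + (14) = -16

Answer: -16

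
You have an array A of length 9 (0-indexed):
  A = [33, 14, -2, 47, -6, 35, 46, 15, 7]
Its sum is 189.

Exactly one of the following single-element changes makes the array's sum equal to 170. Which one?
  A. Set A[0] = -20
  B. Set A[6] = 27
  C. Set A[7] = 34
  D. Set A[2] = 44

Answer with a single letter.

Option A: A[0] 33->-20, delta=-53, new_sum=189+(-53)=136
Option B: A[6] 46->27, delta=-19, new_sum=189+(-19)=170 <-- matches target
Option C: A[7] 15->34, delta=19, new_sum=189+(19)=208
Option D: A[2] -2->44, delta=46, new_sum=189+(46)=235

Answer: B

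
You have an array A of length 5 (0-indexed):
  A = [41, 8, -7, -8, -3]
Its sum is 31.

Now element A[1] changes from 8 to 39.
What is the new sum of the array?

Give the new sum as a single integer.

Answer: 62

Derivation:
Old value at index 1: 8
New value at index 1: 39
Delta = 39 - 8 = 31
New sum = old_sum + delta = 31 + (31) = 62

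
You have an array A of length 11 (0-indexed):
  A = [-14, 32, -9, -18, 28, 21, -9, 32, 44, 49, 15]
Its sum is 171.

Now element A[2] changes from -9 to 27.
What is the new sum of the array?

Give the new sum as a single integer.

Answer: 207

Derivation:
Old value at index 2: -9
New value at index 2: 27
Delta = 27 - -9 = 36
New sum = old_sum + delta = 171 + (36) = 207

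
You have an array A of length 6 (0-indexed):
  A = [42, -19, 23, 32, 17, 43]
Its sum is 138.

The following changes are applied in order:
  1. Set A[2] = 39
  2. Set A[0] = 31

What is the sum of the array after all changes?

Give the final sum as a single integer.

Answer: 143

Derivation:
Initial sum: 138
Change 1: A[2] 23 -> 39, delta = 16, sum = 154
Change 2: A[0] 42 -> 31, delta = -11, sum = 143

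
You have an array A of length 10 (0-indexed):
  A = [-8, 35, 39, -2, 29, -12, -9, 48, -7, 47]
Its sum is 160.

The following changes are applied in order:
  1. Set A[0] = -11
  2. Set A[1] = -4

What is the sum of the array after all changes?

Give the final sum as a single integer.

Initial sum: 160
Change 1: A[0] -8 -> -11, delta = -3, sum = 157
Change 2: A[1] 35 -> -4, delta = -39, sum = 118

Answer: 118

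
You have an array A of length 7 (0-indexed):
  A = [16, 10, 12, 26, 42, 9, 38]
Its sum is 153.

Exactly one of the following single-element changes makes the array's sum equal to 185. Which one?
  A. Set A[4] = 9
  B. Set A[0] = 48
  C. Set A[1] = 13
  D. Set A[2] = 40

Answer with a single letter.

Option A: A[4] 42->9, delta=-33, new_sum=153+(-33)=120
Option B: A[0] 16->48, delta=32, new_sum=153+(32)=185 <-- matches target
Option C: A[1] 10->13, delta=3, new_sum=153+(3)=156
Option D: A[2] 12->40, delta=28, new_sum=153+(28)=181

Answer: B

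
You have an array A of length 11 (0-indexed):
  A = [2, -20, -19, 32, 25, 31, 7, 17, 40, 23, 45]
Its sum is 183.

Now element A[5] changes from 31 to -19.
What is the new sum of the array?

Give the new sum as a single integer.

Old value at index 5: 31
New value at index 5: -19
Delta = -19 - 31 = -50
New sum = old_sum + delta = 183 + (-50) = 133

Answer: 133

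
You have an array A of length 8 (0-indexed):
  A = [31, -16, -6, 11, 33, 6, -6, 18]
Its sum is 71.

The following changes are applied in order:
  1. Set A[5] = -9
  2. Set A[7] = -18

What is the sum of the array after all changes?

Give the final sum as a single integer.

Initial sum: 71
Change 1: A[5] 6 -> -9, delta = -15, sum = 56
Change 2: A[7] 18 -> -18, delta = -36, sum = 20

Answer: 20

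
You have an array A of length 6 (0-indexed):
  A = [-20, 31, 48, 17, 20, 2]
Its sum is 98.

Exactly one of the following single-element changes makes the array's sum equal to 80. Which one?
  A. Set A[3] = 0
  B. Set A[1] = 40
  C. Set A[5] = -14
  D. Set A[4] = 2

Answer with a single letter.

Option A: A[3] 17->0, delta=-17, new_sum=98+(-17)=81
Option B: A[1] 31->40, delta=9, new_sum=98+(9)=107
Option C: A[5] 2->-14, delta=-16, new_sum=98+(-16)=82
Option D: A[4] 20->2, delta=-18, new_sum=98+(-18)=80 <-- matches target

Answer: D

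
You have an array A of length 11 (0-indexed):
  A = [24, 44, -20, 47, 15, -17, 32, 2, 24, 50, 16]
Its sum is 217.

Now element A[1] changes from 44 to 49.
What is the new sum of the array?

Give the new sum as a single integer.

Answer: 222

Derivation:
Old value at index 1: 44
New value at index 1: 49
Delta = 49 - 44 = 5
New sum = old_sum + delta = 217 + (5) = 222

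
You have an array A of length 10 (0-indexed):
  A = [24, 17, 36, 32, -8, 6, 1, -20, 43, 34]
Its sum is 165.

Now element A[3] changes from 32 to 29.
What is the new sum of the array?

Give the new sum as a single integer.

Old value at index 3: 32
New value at index 3: 29
Delta = 29 - 32 = -3
New sum = old_sum + delta = 165 + (-3) = 162

Answer: 162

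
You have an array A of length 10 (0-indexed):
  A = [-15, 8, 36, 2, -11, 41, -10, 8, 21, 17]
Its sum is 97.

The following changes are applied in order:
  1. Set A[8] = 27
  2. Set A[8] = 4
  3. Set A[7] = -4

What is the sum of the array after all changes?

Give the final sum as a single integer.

Answer: 68

Derivation:
Initial sum: 97
Change 1: A[8] 21 -> 27, delta = 6, sum = 103
Change 2: A[8] 27 -> 4, delta = -23, sum = 80
Change 3: A[7] 8 -> -4, delta = -12, sum = 68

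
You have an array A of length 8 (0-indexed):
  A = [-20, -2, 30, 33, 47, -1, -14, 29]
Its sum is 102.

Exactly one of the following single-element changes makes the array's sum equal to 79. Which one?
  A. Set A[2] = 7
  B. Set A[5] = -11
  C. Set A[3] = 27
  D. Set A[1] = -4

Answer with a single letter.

Answer: A

Derivation:
Option A: A[2] 30->7, delta=-23, new_sum=102+(-23)=79 <-- matches target
Option B: A[5] -1->-11, delta=-10, new_sum=102+(-10)=92
Option C: A[3] 33->27, delta=-6, new_sum=102+(-6)=96
Option D: A[1] -2->-4, delta=-2, new_sum=102+(-2)=100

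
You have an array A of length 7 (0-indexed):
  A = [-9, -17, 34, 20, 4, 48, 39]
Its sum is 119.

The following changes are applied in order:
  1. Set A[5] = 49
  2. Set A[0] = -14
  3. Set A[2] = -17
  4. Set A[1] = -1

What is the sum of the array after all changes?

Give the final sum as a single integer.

Initial sum: 119
Change 1: A[5] 48 -> 49, delta = 1, sum = 120
Change 2: A[0] -9 -> -14, delta = -5, sum = 115
Change 3: A[2] 34 -> -17, delta = -51, sum = 64
Change 4: A[1] -17 -> -1, delta = 16, sum = 80

Answer: 80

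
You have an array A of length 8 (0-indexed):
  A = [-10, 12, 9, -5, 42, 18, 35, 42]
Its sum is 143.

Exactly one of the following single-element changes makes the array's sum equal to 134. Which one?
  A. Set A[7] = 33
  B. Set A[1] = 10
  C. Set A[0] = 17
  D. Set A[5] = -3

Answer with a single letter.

Answer: A

Derivation:
Option A: A[7] 42->33, delta=-9, new_sum=143+(-9)=134 <-- matches target
Option B: A[1] 12->10, delta=-2, new_sum=143+(-2)=141
Option C: A[0] -10->17, delta=27, new_sum=143+(27)=170
Option D: A[5] 18->-3, delta=-21, new_sum=143+(-21)=122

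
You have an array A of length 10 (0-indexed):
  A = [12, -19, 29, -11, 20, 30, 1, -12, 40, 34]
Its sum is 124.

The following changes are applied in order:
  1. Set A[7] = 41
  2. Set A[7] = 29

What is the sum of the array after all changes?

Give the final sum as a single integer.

Initial sum: 124
Change 1: A[7] -12 -> 41, delta = 53, sum = 177
Change 2: A[7] 41 -> 29, delta = -12, sum = 165

Answer: 165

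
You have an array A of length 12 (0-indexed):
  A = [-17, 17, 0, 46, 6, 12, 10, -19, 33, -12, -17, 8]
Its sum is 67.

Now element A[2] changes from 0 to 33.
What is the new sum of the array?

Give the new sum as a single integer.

Answer: 100

Derivation:
Old value at index 2: 0
New value at index 2: 33
Delta = 33 - 0 = 33
New sum = old_sum + delta = 67 + (33) = 100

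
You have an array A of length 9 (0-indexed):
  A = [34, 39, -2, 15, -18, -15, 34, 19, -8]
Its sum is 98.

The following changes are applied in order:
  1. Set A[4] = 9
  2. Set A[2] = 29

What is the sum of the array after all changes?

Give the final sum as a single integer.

Answer: 156

Derivation:
Initial sum: 98
Change 1: A[4] -18 -> 9, delta = 27, sum = 125
Change 2: A[2] -2 -> 29, delta = 31, sum = 156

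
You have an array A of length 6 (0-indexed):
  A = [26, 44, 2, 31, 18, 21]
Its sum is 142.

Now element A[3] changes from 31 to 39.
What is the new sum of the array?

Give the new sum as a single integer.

Old value at index 3: 31
New value at index 3: 39
Delta = 39 - 31 = 8
New sum = old_sum + delta = 142 + (8) = 150

Answer: 150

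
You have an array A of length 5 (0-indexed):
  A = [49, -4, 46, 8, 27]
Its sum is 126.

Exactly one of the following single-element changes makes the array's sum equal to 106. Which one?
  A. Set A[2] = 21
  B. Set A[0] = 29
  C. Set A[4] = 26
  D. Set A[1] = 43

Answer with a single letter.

Answer: B

Derivation:
Option A: A[2] 46->21, delta=-25, new_sum=126+(-25)=101
Option B: A[0] 49->29, delta=-20, new_sum=126+(-20)=106 <-- matches target
Option C: A[4] 27->26, delta=-1, new_sum=126+(-1)=125
Option D: A[1] -4->43, delta=47, new_sum=126+(47)=173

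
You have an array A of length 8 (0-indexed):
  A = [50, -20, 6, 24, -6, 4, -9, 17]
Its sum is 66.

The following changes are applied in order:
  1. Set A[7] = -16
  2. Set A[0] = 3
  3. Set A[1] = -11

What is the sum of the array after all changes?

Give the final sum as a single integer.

Answer: -5

Derivation:
Initial sum: 66
Change 1: A[7] 17 -> -16, delta = -33, sum = 33
Change 2: A[0] 50 -> 3, delta = -47, sum = -14
Change 3: A[1] -20 -> -11, delta = 9, sum = -5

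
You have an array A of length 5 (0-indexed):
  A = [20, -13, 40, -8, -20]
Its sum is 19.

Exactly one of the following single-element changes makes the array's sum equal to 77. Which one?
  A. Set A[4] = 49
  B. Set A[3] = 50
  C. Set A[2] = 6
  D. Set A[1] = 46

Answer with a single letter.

Answer: B

Derivation:
Option A: A[4] -20->49, delta=69, new_sum=19+(69)=88
Option B: A[3] -8->50, delta=58, new_sum=19+(58)=77 <-- matches target
Option C: A[2] 40->6, delta=-34, new_sum=19+(-34)=-15
Option D: A[1] -13->46, delta=59, new_sum=19+(59)=78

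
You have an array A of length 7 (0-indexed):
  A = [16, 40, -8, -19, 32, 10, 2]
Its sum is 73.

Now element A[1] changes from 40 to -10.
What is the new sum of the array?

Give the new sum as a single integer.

Old value at index 1: 40
New value at index 1: -10
Delta = -10 - 40 = -50
New sum = old_sum + delta = 73 + (-50) = 23

Answer: 23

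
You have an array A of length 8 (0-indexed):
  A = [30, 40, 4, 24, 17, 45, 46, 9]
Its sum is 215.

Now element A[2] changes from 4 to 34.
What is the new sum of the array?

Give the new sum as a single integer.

Old value at index 2: 4
New value at index 2: 34
Delta = 34 - 4 = 30
New sum = old_sum + delta = 215 + (30) = 245

Answer: 245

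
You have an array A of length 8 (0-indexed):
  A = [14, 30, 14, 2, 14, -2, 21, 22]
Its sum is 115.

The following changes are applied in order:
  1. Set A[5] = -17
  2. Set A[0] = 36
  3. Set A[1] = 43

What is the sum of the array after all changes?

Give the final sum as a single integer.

Answer: 135

Derivation:
Initial sum: 115
Change 1: A[5] -2 -> -17, delta = -15, sum = 100
Change 2: A[0] 14 -> 36, delta = 22, sum = 122
Change 3: A[1] 30 -> 43, delta = 13, sum = 135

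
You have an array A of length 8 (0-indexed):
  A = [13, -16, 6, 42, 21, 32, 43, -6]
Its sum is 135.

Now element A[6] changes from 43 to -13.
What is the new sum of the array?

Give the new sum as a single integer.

Answer: 79

Derivation:
Old value at index 6: 43
New value at index 6: -13
Delta = -13 - 43 = -56
New sum = old_sum + delta = 135 + (-56) = 79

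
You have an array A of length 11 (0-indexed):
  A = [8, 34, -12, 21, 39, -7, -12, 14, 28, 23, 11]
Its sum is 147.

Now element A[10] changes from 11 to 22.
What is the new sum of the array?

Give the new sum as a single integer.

Answer: 158

Derivation:
Old value at index 10: 11
New value at index 10: 22
Delta = 22 - 11 = 11
New sum = old_sum + delta = 147 + (11) = 158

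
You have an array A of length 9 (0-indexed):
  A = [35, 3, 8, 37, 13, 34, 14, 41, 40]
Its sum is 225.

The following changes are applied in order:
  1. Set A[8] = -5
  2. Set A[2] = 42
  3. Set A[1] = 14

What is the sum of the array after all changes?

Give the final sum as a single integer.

Answer: 225

Derivation:
Initial sum: 225
Change 1: A[8] 40 -> -5, delta = -45, sum = 180
Change 2: A[2] 8 -> 42, delta = 34, sum = 214
Change 3: A[1] 3 -> 14, delta = 11, sum = 225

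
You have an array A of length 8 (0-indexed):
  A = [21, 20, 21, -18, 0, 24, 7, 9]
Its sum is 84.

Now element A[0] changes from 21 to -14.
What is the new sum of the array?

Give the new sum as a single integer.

Old value at index 0: 21
New value at index 0: -14
Delta = -14 - 21 = -35
New sum = old_sum + delta = 84 + (-35) = 49

Answer: 49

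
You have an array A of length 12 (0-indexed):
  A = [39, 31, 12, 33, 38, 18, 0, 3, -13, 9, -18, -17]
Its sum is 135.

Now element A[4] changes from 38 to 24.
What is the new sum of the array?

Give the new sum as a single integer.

Old value at index 4: 38
New value at index 4: 24
Delta = 24 - 38 = -14
New sum = old_sum + delta = 135 + (-14) = 121

Answer: 121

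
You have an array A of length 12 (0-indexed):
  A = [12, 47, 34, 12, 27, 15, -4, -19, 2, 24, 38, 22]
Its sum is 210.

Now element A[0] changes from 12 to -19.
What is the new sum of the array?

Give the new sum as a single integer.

Old value at index 0: 12
New value at index 0: -19
Delta = -19 - 12 = -31
New sum = old_sum + delta = 210 + (-31) = 179

Answer: 179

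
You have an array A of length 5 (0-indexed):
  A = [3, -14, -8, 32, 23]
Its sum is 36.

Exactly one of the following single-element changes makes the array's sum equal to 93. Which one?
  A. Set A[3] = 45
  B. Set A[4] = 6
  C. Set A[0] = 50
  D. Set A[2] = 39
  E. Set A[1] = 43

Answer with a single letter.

Option A: A[3] 32->45, delta=13, new_sum=36+(13)=49
Option B: A[4] 23->6, delta=-17, new_sum=36+(-17)=19
Option C: A[0] 3->50, delta=47, new_sum=36+(47)=83
Option D: A[2] -8->39, delta=47, new_sum=36+(47)=83
Option E: A[1] -14->43, delta=57, new_sum=36+(57)=93 <-- matches target

Answer: E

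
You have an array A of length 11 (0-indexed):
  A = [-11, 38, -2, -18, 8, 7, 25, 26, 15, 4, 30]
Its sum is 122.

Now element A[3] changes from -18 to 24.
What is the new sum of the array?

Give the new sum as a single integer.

Answer: 164

Derivation:
Old value at index 3: -18
New value at index 3: 24
Delta = 24 - -18 = 42
New sum = old_sum + delta = 122 + (42) = 164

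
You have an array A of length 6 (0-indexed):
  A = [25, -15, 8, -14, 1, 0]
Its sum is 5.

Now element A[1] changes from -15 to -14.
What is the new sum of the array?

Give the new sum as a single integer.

Old value at index 1: -15
New value at index 1: -14
Delta = -14 - -15 = 1
New sum = old_sum + delta = 5 + (1) = 6

Answer: 6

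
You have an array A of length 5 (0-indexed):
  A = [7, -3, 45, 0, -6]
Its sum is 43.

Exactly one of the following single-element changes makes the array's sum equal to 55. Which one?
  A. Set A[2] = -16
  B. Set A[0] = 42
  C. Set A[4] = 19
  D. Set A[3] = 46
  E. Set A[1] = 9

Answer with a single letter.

Option A: A[2] 45->-16, delta=-61, new_sum=43+(-61)=-18
Option B: A[0] 7->42, delta=35, new_sum=43+(35)=78
Option C: A[4] -6->19, delta=25, new_sum=43+(25)=68
Option D: A[3] 0->46, delta=46, new_sum=43+(46)=89
Option E: A[1] -3->9, delta=12, new_sum=43+(12)=55 <-- matches target

Answer: E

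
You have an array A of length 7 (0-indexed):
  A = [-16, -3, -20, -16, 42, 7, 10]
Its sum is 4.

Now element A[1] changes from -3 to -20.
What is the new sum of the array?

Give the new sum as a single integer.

Answer: -13

Derivation:
Old value at index 1: -3
New value at index 1: -20
Delta = -20 - -3 = -17
New sum = old_sum + delta = 4 + (-17) = -13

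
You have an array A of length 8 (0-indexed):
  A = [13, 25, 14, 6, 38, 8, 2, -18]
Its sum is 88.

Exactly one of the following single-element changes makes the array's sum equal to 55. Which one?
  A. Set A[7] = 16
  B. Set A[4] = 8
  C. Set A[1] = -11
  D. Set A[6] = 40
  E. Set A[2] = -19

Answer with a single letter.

Answer: E

Derivation:
Option A: A[7] -18->16, delta=34, new_sum=88+(34)=122
Option B: A[4] 38->8, delta=-30, new_sum=88+(-30)=58
Option C: A[1] 25->-11, delta=-36, new_sum=88+(-36)=52
Option D: A[6] 2->40, delta=38, new_sum=88+(38)=126
Option E: A[2] 14->-19, delta=-33, new_sum=88+(-33)=55 <-- matches target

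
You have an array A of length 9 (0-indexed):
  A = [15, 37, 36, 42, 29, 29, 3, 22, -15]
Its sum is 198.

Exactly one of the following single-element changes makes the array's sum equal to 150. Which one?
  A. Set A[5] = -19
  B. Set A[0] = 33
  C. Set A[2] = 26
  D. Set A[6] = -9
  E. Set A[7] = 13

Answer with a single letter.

Answer: A

Derivation:
Option A: A[5] 29->-19, delta=-48, new_sum=198+(-48)=150 <-- matches target
Option B: A[0] 15->33, delta=18, new_sum=198+(18)=216
Option C: A[2] 36->26, delta=-10, new_sum=198+(-10)=188
Option D: A[6] 3->-9, delta=-12, new_sum=198+(-12)=186
Option E: A[7] 22->13, delta=-9, new_sum=198+(-9)=189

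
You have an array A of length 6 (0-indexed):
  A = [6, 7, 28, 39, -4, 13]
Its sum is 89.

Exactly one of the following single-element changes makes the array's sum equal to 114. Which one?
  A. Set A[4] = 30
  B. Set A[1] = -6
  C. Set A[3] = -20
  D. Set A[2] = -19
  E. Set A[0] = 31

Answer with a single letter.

Option A: A[4] -4->30, delta=34, new_sum=89+(34)=123
Option B: A[1] 7->-6, delta=-13, new_sum=89+(-13)=76
Option C: A[3] 39->-20, delta=-59, new_sum=89+(-59)=30
Option D: A[2] 28->-19, delta=-47, new_sum=89+(-47)=42
Option E: A[0] 6->31, delta=25, new_sum=89+(25)=114 <-- matches target

Answer: E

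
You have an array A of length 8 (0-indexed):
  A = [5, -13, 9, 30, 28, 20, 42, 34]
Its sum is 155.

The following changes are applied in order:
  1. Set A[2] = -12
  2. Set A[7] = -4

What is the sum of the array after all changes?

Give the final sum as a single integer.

Initial sum: 155
Change 1: A[2] 9 -> -12, delta = -21, sum = 134
Change 2: A[7] 34 -> -4, delta = -38, sum = 96

Answer: 96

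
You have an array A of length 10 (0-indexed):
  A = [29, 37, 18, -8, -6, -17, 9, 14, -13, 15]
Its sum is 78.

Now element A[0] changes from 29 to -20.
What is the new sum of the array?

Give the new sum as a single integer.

Answer: 29

Derivation:
Old value at index 0: 29
New value at index 0: -20
Delta = -20 - 29 = -49
New sum = old_sum + delta = 78 + (-49) = 29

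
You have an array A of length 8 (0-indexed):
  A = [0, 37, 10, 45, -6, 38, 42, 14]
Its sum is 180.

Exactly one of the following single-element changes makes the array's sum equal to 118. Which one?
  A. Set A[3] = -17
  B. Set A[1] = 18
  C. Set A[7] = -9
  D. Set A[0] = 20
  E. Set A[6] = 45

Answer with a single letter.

Option A: A[3] 45->-17, delta=-62, new_sum=180+(-62)=118 <-- matches target
Option B: A[1] 37->18, delta=-19, new_sum=180+(-19)=161
Option C: A[7] 14->-9, delta=-23, new_sum=180+(-23)=157
Option D: A[0] 0->20, delta=20, new_sum=180+(20)=200
Option E: A[6] 42->45, delta=3, new_sum=180+(3)=183

Answer: A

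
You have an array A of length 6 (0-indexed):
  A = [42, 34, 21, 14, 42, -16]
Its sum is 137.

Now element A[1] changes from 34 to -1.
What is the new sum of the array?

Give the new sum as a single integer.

Answer: 102

Derivation:
Old value at index 1: 34
New value at index 1: -1
Delta = -1 - 34 = -35
New sum = old_sum + delta = 137 + (-35) = 102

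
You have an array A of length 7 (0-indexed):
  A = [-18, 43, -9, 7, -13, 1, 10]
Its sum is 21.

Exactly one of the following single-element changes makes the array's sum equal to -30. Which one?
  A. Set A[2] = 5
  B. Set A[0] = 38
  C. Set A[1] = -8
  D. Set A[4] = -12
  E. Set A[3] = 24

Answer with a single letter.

Option A: A[2] -9->5, delta=14, new_sum=21+(14)=35
Option B: A[0] -18->38, delta=56, new_sum=21+(56)=77
Option C: A[1] 43->-8, delta=-51, new_sum=21+(-51)=-30 <-- matches target
Option D: A[4] -13->-12, delta=1, new_sum=21+(1)=22
Option E: A[3] 7->24, delta=17, new_sum=21+(17)=38

Answer: C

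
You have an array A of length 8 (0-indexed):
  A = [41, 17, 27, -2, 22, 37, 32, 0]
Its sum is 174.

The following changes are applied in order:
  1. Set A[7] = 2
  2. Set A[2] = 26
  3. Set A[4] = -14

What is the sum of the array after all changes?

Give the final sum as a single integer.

Initial sum: 174
Change 1: A[7] 0 -> 2, delta = 2, sum = 176
Change 2: A[2] 27 -> 26, delta = -1, sum = 175
Change 3: A[4] 22 -> -14, delta = -36, sum = 139

Answer: 139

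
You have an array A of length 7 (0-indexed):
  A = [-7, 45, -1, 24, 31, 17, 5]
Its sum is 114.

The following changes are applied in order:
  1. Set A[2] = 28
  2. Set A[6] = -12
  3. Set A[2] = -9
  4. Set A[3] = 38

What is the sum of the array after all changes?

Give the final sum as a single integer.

Initial sum: 114
Change 1: A[2] -1 -> 28, delta = 29, sum = 143
Change 2: A[6] 5 -> -12, delta = -17, sum = 126
Change 3: A[2] 28 -> -9, delta = -37, sum = 89
Change 4: A[3] 24 -> 38, delta = 14, sum = 103

Answer: 103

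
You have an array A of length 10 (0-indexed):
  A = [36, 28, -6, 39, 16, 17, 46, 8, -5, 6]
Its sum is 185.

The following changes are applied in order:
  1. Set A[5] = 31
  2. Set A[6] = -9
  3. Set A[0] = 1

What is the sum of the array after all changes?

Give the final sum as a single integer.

Initial sum: 185
Change 1: A[5] 17 -> 31, delta = 14, sum = 199
Change 2: A[6] 46 -> -9, delta = -55, sum = 144
Change 3: A[0] 36 -> 1, delta = -35, sum = 109

Answer: 109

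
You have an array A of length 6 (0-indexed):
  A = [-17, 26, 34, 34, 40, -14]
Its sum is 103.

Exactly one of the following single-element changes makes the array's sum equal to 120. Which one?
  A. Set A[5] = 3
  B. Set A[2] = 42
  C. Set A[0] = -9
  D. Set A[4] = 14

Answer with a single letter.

Answer: A

Derivation:
Option A: A[5] -14->3, delta=17, new_sum=103+(17)=120 <-- matches target
Option B: A[2] 34->42, delta=8, new_sum=103+(8)=111
Option C: A[0] -17->-9, delta=8, new_sum=103+(8)=111
Option D: A[4] 40->14, delta=-26, new_sum=103+(-26)=77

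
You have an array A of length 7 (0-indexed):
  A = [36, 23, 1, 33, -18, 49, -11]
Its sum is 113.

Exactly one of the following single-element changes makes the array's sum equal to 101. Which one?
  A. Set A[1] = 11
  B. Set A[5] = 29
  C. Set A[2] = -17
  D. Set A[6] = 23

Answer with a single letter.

Answer: A

Derivation:
Option A: A[1] 23->11, delta=-12, new_sum=113+(-12)=101 <-- matches target
Option B: A[5] 49->29, delta=-20, new_sum=113+(-20)=93
Option C: A[2] 1->-17, delta=-18, new_sum=113+(-18)=95
Option D: A[6] -11->23, delta=34, new_sum=113+(34)=147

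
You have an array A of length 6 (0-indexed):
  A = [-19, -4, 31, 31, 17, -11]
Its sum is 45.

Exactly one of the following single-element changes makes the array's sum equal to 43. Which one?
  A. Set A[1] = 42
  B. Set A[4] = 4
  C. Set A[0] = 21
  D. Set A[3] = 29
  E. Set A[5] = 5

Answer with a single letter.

Option A: A[1] -4->42, delta=46, new_sum=45+(46)=91
Option B: A[4] 17->4, delta=-13, new_sum=45+(-13)=32
Option C: A[0] -19->21, delta=40, new_sum=45+(40)=85
Option D: A[3] 31->29, delta=-2, new_sum=45+(-2)=43 <-- matches target
Option E: A[5] -11->5, delta=16, new_sum=45+(16)=61

Answer: D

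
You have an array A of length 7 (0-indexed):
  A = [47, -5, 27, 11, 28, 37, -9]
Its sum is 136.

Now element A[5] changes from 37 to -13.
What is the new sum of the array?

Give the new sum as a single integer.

Old value at index 5: 37
New value at index 5: -13
Delta = -13 - 37 = -50
New sum = old_sum + delta = 136 + (-50) = 86

Answer: 86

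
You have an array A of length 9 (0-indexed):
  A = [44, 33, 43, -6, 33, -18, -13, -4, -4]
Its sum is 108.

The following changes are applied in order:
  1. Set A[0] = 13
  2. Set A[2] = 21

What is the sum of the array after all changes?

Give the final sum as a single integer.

Initial sum: 108
Change 1: A[0] 44 -> 13, delta = -31, sum = 77
Change 2: A[2] 43 -> 21, delta = -22, sum = 55

Answer: 55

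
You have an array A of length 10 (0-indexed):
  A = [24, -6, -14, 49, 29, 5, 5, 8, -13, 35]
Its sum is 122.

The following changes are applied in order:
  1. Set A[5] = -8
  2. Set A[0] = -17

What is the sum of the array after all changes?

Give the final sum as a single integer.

Initial sum: 122
Change 1: A[5] 5 -> -8, delta = -13, sum = 109
Change 2: A[0] 24 -> -17, delta = -41, sum = 68

Answer: 68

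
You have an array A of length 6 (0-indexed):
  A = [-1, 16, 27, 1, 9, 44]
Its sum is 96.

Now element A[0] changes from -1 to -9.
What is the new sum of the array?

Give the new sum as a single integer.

Old value at index 0: -1
New value at index 0: -9
Delta = -9 - -1 = -8
New sum = old_sum + delta = 96 + (-8) = 88

Answer: 88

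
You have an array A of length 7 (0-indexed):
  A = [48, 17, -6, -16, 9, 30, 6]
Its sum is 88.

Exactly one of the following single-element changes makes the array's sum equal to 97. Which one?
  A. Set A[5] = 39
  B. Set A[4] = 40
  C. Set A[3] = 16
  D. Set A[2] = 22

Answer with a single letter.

Answer: A

Derivation:
Option A: A[5] 30->39, delta=9, new_sum=88+(9)=97 <-- matches target
Option B: A[4] 9->40, delta=31, new_sum=88+(31)=119
Option C: A[3] -16->16, delta=32, new_sum=88+(32)=120
Option D: A[2] -6->22, delta=28, new_sum=88+(28)=116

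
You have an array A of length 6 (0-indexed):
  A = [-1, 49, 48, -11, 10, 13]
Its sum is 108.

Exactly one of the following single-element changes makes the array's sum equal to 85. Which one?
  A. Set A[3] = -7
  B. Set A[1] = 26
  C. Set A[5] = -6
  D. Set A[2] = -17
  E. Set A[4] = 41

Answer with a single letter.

Option A: A[3] -11->-7, delta=4, new_sum=108+(4)=112
Option B: A[1] 49->26, delta=-23, new_sum=108+(-23)=85 <-- matches target
Option C: A[5] 13->-6, delta=-19, new_sum=108+(-19)=89
Option D: A[2] 48->-17, delta=-65, new_sum=108+(-65)=43
Option E: A[4] 10->41, delta=31, new_sum=108+(31)=139

Answer: B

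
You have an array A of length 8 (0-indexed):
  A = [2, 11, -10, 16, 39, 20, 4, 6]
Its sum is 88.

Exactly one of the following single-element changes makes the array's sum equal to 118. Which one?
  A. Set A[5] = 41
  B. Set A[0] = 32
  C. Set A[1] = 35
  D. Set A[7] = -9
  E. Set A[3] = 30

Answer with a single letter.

Option A: A[5] 20->41, delta=21, new_sum=88+(21)=109
Option B: A[0] 2->32, delta=30, new_sum=88+(30)=118 <-- matches target
Option C: A[1] 11->35, delta=24, new_sum=88+(24)=112
Option D: A[7] 6->-9, delta=-15, new_sum=88+(-15)=73
Option E: A[3] 16->30, delta=14, new_sum=88+(14)=102

Answer: B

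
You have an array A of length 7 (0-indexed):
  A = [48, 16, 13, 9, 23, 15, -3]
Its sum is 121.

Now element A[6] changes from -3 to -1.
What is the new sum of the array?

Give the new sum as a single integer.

Answer: 123

Derivation:
Old value at index 6: -3
New value at index 6: -1
Delta = -1 - -3 = 2
New sum = old_sum + delta = 121 + (2) = 123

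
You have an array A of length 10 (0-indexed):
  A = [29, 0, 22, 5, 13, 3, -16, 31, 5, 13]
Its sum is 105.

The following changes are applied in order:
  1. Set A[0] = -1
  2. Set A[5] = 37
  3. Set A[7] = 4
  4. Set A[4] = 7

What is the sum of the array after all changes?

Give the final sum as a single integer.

Initial sum: 105
Change 1: A[0] 29 -> -1, delta = -30, sum = 75
Change 2: A[5] 3 -> 37, delta = 34, sum = 109
Change 3: A[7] 31 -> 4, delta = -27, sum = 82
Change 4: A[4] 13 -> 7, delta = -6, sum = 76

Answer: 76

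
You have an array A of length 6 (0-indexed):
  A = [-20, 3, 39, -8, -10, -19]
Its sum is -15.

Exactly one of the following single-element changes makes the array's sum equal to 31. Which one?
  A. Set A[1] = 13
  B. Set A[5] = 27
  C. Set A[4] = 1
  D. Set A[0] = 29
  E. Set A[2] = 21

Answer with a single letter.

Option A: A[1] 3->13, delta=10, new_sum=-15+(10)=-5
Option B: A[5] -19->27, delta=46, new_sum=-15+(46)=31 <-- matches target
Option C: A[4] -10->1, delta=11, new_sum=-15+(11)=-4
Option D: A[0] -20->29, delta=49, new_sum=-15+(49)=34
Option E: A[2] 39->21, delta=-18, new_sum=-15+(-18)=-33

Answer: B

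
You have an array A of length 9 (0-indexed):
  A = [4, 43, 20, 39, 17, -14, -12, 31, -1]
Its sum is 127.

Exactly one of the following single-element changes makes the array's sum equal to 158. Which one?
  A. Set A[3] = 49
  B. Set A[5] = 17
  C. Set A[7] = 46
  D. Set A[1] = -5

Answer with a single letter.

Answer: B

Derivation:
Option A: A[3] 39->49, delta=10, new_sum=127+(10)=137
Option B: A[5] -14->17, delta=31, new_sum=127+(31)=158 <-- matches target
Option C: A[7] 31->46, delta=15, new_sum=127+(15)=142
Option D: A[1] 43->-5, delta=-48, new_sum=127+(-48)=79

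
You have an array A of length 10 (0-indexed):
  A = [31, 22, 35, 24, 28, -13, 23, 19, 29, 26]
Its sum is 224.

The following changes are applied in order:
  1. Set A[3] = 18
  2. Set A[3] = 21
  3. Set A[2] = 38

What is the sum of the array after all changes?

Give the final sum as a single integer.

Answer: 224

Derivation:
Initial sum: 224
Change 1: A[3] 24 -> 18, delta = -6, sum = 218
Change 2: A[3] 18 -> 21, delta = 3, sum = 221
Change 3: A[2] 35 -> 38, delta = 3, sum = 224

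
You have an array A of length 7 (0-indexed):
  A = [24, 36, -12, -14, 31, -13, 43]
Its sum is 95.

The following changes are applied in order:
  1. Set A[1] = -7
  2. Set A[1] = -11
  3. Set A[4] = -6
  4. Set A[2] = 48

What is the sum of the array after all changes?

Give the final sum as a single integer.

Answer: 71

Derivation:
Initial sum: 95
Change 1: A[1] 36 -> -7, delta = -43, sum = 52
Change 2: A[1] -7 -> -11, delta = -4, sum = 48
Change 3: A[4] 31 -> -6, delta = -37, sum = 11
Change 4: A[2] -12 -> 48, delta = 60, sum = 71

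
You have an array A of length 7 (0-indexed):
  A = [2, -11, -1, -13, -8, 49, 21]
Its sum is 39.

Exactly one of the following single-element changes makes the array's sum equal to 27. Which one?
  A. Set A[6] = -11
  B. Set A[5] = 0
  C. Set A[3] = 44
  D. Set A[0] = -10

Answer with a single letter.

Answer: D

Derivation:
Option A: A[6] 21->-11, delta=-32, new_sum=39+(-32)=7
Option B: A[5] 49->0, delta=-49, new_sum=39+(-49)=-10
Option C: A[3] -13->44, delta=57, new_sum=39+(57)=96
Option D: A[0] 2->-10, delta=-12, new_sum=39+(-12)=27 <-- matches target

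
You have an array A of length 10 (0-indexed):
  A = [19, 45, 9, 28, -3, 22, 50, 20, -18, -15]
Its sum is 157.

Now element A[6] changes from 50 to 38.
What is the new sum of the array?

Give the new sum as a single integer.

Answer: 145

Derivation:
Old value at index 6: 50
New value at index 6: 38
Delta = 38 - 50 = -12
New sum = old_sum + delta = 157 + (-12) = 145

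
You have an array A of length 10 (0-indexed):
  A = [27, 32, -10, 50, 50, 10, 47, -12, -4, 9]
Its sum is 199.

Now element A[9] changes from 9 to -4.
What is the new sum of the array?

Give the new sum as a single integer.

Answer: 186

Derivation:
Old value at index 9: 9
New value at index 9: -4
Delta = -4 - 9 = -13
New sum = old_sum + delta = 199 + (-13) = 186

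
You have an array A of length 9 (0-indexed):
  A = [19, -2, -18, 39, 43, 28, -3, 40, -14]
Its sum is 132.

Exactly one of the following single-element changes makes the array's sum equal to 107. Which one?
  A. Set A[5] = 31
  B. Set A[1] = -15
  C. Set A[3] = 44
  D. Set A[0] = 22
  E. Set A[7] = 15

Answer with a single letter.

Option A: A[5] 28->31, delta=3, new_sum=132+(3)=135
Option B: A[1] -2->-15, delta=-13, new_sum=132+(-13)=119
Option C: A[3] 39->44, delta=5, new_sum=132+(5)=137
Option D: A[0] 19->22, delta=3, new_sum=132+(3)=135
Option E: A[7] 40->15, delta=-25, new_sum=132+(-25)=107 <-- matches target

Answer: E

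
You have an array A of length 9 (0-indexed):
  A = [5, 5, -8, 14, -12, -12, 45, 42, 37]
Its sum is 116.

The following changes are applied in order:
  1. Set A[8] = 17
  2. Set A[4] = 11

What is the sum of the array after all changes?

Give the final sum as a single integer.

Initial sum: 116
Change 1: A[8] 37 -> 17, delta = -20, sum = 96
Change 2: A[4] -12 -> 11, delta = 23, sum = 119

Answer: 119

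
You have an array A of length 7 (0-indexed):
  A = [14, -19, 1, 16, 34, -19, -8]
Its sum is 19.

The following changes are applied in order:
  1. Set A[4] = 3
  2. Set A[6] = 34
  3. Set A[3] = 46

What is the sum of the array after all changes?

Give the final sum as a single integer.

Initial sum: 19
Change 1: A[4] 34 -> 3, delta = -31, sum = -12
Change 2: A[6] -8 -> 34, delta = 42, sum = 30
Change 3: A[3] 16 -> 46, delta = 30, sum = 60

Answer: 60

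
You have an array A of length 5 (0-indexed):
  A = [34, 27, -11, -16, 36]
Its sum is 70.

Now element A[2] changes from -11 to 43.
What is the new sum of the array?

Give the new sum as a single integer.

Answer: 124

Derivation:
Old value at index 2: -11
New value at index 2: 43
Delta = 43 - -11 = 54
New sum = old_sum + delta = 70 + (54) = 124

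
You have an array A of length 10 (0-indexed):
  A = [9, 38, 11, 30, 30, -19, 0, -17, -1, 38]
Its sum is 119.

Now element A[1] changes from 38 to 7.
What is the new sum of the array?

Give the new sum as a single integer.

Answer: 88

Derivation:
Old value at index 1: 38
New value at index 1: 7
Delta = 7 - 38 = -31
New sum = old_sum + delta = 119 + (-31) = 88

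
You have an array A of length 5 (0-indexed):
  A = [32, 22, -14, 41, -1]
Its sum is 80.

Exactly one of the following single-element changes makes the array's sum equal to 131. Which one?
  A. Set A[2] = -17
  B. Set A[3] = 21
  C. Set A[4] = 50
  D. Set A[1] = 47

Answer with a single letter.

Answer: C

Derivation:
Option A: A[2] -14->-17, delta=-3, new_sum=80+(-3)=77
Option B: A[3] 41->21, delta=-20, new_sum=80+(-20)=60
Option C: A[4] -1->50, delta=51, new_sum=80+(51)=131 <-- matches target
Option D: A[1] 22->47, delta=25, new_sum=80+(25)=105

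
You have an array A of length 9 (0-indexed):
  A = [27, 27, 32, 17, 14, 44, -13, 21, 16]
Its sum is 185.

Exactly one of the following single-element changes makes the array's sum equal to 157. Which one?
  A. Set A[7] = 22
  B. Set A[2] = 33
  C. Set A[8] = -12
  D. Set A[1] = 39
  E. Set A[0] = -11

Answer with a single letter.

Answer: C

Derivation:
Option A: A[7] 21->22, delta=1, new_sum=185+(1)=186
Option B: A[2] 32->33, delta=1, new_sum=185+(1)=186
Option C: A[8] 16->-12, delta=-28, new_sum=185+(-28)=157 <-- matches target
Option D: A[1] 27->39, delta=12, new_sum=185+(12)=197
Option E: A[0] 27->-11, delta=-38, new_sum=185+(-38)=147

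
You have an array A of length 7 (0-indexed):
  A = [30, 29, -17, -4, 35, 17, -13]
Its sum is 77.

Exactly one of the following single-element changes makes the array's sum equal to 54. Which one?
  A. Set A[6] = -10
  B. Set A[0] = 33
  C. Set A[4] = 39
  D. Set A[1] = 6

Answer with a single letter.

Option A: A[6] -13->-10, delta=3, new_sum=77+(3)=80
Option B: A[0] 30->33, delta=3, new_sum=77+(3)=80
Option C: A[4] 35->39, delta=4, new_sum=77+(4)=81
Option D: A[1] 29->6, delta=-23, new_sum=77+(-23)=54 <-- matches target

Answer: D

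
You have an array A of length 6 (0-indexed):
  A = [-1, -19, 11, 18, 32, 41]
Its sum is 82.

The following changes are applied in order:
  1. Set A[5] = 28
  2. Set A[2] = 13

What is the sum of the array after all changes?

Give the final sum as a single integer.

Answer: 71

Derivation:
Initial sum: 82
Change 1: A[5] 41 -> 28, delta = -13, sum = 69
Change 2: A[2] 11 -> 13, delta = 2, sum = 71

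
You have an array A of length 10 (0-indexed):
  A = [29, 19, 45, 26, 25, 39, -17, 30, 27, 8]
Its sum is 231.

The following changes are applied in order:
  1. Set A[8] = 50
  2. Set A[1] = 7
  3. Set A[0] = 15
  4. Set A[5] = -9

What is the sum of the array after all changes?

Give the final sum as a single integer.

Initial sum: 231
Change 1: A[8] 27 -> 50, delta = 23, sum = 254
Change 2: A[1] 19 -> 7, delta = -12, sum = 242
Change 3: A[0] 29 -> 15, delta = -14, sum = 228
Change 4: A[5] 39 -> -9, delta = -48, sum = 180

Answer: 180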